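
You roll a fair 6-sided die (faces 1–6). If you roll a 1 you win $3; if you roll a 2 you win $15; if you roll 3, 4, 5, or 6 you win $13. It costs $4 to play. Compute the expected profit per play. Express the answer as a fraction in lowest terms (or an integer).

E[payout] = (1/6)·3 + (2/3)·13 + (1/6)·15 = 35/3
Expected profit = 35/3 − 4 = 23/3

23/3 dollars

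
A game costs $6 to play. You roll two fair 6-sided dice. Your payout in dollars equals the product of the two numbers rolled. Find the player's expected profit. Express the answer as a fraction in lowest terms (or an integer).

25/4 dollars

Distribution of the product of the two numbers rolled: 1 w.p. 1/36, 2 w.p. 1/18, 3 w.p. 1/18, 4 w.p. 1/12, 5 w.p. 1/18, 6 w.p. 1/9, …
E[payout] = (1/36)·1 + (1/18)·2 + (1/18)·3 + (1/12)·4 + (1/18)·5 + (1/9)·6 + (1/18)·8 + (1/36)·9 + (1/18)·10 + (1/9)·12 + (1/18)·15 + (1/36)·16 + (1/18)·18 + (1/18)·20 + (1/18)·24 + (1/36)·25 + (1/18)·30 + (1/36)·36 = 49/4
Expected profit = 49/4 − 6 = 25/4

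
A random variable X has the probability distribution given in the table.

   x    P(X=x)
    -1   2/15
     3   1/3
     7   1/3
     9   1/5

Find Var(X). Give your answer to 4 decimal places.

E[X] = (2/15)·(-1) + (1/3)·3 + (1/3)·7 + (1/5)·9 = 5
E[X²] = (2/15)·1 + (1/3)·9 + (1/3)·49 + (1/5)·81 = 107/3
Var(X) = 107/3 − (5)² = 32/3 ≈ 10.6667

10.6667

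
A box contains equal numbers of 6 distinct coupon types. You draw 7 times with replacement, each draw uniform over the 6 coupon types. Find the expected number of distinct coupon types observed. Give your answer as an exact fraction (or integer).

201811/46656

Let Xⱼ=1 if type j appears at least once. P(Xⱼ=1) = 1 − ((6−1)/6)^7 = 201811/279936.
E[#distinct] = 6·201811/279936 = 201811/46656.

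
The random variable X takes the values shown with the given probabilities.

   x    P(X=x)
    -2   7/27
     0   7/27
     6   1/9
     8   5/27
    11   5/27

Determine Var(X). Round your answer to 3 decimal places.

E[X] = (7/27)·(-2) + (7/27)·0 + (1/9)·6 + (5/27)·8 + (5/27)·11 = 11/3
E[X²] = (7/27)·4 + (7/27)·0 + (1/9)·36 + (5/27)·64 + (5/27)·121 = 1061/27
Var(X) = 1061/27 − (11/3)² = 698/27 ≈ 25.852

25.852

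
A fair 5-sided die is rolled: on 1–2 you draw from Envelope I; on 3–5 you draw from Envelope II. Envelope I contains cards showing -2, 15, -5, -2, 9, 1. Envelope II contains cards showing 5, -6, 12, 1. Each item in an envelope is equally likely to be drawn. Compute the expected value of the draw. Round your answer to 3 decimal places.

E[X | Envelope I] = (-2 + 15 − 5 − 2 + 9 + 1)/6 = 8/3
E[X | Envelope II] = (5 − 6 + 12 + 1)/4 = 3
E[X] = (2/5)·8/3 + (3/5)·3 = 43/15 ≈ 2.867

2.867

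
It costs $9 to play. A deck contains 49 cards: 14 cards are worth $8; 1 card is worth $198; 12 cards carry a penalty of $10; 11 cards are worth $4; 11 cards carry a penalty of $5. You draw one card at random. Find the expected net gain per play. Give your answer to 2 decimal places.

-$5.35

E[payout] = (14/49)·8 + (1/49)·198 + (12/49)·(-10) + (11/49)·4 + (11/49)·(-5) = 179/49
Expected profit = 179/49 − 9 = -262/49 ≈ -$5.35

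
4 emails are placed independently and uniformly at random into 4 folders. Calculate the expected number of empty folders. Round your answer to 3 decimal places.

1.266

Let Xⱼ=1 if folder j is empty. P(Xⱼ=1) = ((4-1)/4)^4 = 81/256.
By linearity, E[#empty] = 4·81/256 = 81/64.
≈ 1.266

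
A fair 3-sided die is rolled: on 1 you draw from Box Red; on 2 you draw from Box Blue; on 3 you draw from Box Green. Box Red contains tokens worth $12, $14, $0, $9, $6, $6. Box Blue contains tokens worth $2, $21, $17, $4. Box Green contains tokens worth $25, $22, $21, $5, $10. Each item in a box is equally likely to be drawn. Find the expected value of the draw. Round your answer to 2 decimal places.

E[X | Box Red] = (12 + 14 + 0 + 9 + 6 + 6)/6 = 47/6
E[X | Box Blue] = (2 + 21 + 17 + 4)/4 = 11
E[X | Box Green] = (25 + 22 + 21 + 5 + 10)/5 = 83/5
E[X] = (1/3)·47/6 + (1/3)·11 + (1/3)·83/5 = 1063/90 ≈ 11.81

$11.81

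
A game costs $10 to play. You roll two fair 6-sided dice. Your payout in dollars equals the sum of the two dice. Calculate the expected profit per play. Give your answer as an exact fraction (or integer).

-$3

Distribution of the sum of the two dice: 2 w.p. 1/36, 3 w.p. 1/18, 4 w.p. 1/12, 5 w.p. 1/9, 6 w.p. 5/36, 7 w.p. 1/6, …
E[payout] = (1/36)·2 + (1/18)·3 + (1/12)·4 + (1/9)·5 + (5/36)·6 + (1/6)·7 + (5/36)·8 + (1/9)·9 + (1/12)·10 + (1/18)·11 + (1/36)·12 = 7
Expected profit = 7 − 10 = -3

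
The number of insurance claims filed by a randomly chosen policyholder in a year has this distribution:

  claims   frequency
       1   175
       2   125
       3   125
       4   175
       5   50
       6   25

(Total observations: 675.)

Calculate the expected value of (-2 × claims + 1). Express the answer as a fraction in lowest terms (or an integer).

-125/27

Total = 675, so P(claims=1) = 175/675, etc.
E[-2x+1] = (7/27)·(-1) + (5/27)·(-3) + (5/27)·(-5) + (7/27)·(-7) + (2/27)·(-9) + (1/27)·(-11)
     = -125/27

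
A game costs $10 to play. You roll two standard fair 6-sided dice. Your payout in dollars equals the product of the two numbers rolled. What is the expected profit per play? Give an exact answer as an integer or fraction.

9/4 dollars

Distribution of the product of the two numbers rolled: 1 w.p. 1/36, 2 w.p. 1/18, 3 w.p. 1/18, 4 w.p. 1/12, 5 w.p. 1/18, 6 w.p. 1/9, …
E[payout] = (1/36)·1 + (1/18)·2 + (1/18)·3 + (1/12)·4 + (1/18)·5 + (1/9)·6 + (1/18)·8 + (1/36)·9 + (1/18)·10 + (1/9)·12 + (1/18)·15 + (1/36)·16 + (1/18)·18 + (1/18)·20 + (1/18)·24 + (1/36)·25 + (1/18)·30 + (1/36)·36 = 49/4
Expected profit = 49/4 − 10 = 9/4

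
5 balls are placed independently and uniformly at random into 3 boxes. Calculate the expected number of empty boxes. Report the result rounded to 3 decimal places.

0.395

Let Xⱼ=1 if box j is empty. P(Xⱼ=1) = ((3-1)/3)^5 = 32/243.
By linearity, E[#empty] = 3·32/243 = 32/81.
≈ 0.395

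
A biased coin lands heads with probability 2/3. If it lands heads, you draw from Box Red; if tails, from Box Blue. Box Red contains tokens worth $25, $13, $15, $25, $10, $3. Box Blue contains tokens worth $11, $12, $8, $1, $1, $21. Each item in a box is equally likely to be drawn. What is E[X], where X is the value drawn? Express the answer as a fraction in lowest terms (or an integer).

E[X | Box Red] = (25 + 13 + 15 + 25 + 10 + 3)/6 = 91/6
E[X | Box Blue] = (11 + 12 + 8 + 1 + 1 + 21)/6 = 9
E[X] = (2/3)·91/6 + (1/3)·9 = 118/9

118/9 dollars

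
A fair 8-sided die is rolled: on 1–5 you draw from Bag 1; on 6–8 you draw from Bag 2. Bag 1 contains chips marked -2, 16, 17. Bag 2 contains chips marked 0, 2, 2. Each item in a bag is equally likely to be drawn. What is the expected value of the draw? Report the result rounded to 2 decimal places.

6.96

E[X | Bag 1] = (-2 + 16 + 17)/3 = 31/3
E[X | Bag 2] = (0 + 2 + 2)/3 = 4/3
E[X] = (5/8)·31/3 + (3/8)·4/3 = 167/24 ≈ 6.96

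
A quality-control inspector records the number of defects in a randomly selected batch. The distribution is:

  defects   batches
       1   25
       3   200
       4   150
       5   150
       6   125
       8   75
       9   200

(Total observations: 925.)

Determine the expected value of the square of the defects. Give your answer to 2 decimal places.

36.19

Total = 925, so P(defects=1) = 25/925, etc.
E[X²] = (1/37)·1 + (8/37)·9 + (6/37)·16 + (6/37)·25 + (5/37)·36 + (3/37)·64 + (8/37)·81
     = 1339/37 ≈ 36.19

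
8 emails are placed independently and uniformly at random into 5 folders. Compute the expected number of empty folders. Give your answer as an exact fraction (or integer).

Let Xⱼ=1 if folder j is empty. P(Xⱼ=1) = ((5-1)/5)^8 = 65536/390625.
By linearity, E[#empty] = 5·65536/390625 = 65536/78125.

65536/78125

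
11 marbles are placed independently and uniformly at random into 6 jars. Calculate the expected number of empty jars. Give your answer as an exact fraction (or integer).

Let Xⱼ=1 if jar j is empty. P(Xⱼ=1) = ((6-1)/6)^11 = 48828125/362797056.
By linearity, E[#empty] = 6·48828125/362797056 = 48828125/60466176.

48828125/60466176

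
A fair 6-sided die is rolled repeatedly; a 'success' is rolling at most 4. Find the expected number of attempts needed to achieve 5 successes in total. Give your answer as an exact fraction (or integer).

By linearity (sum of 5 independent geometric waits), E[trials] = 5/p = 5/(2/3) = 15/2.

15/2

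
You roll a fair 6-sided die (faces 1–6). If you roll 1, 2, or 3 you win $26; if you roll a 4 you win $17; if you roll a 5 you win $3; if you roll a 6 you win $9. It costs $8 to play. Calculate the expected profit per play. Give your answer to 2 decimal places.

$9.83

E[payout] = (1/6)·3 + (1/6)·9 + (1/6)·17 + (1/2)·26 = 107/6
Expected profit = 107/6 − 8 = 59/6 ≈ $9.83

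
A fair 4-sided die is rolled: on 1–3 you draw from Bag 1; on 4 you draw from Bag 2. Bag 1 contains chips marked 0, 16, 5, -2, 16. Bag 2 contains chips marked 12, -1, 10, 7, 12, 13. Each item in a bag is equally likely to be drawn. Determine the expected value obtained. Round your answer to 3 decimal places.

E[X | Bag 1] = (0 + 16 + 5 − 2 + 16)/5 = 7
E[X | Bag 2] = (12 − 1 + 10 + 7 + 12 + 13)/6 = 53/6
E[X] = (3/4)·7 + (1/4)·53/6 = 179/24 ≈ 7.458

7.458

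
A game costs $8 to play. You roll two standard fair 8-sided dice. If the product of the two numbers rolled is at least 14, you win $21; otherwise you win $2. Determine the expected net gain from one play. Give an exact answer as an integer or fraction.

E[payout] = (27/64)·2 + (37/64)·21 = 831/64
Expected profit = 831/64 − 8 = 319/64

319/64 dollars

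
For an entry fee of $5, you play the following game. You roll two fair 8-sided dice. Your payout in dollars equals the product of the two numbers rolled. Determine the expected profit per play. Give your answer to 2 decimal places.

$15.25

Distribution of the product of the two numbers rolled: 1 w.p. 1/64, 2 w.p. 1/32, 3 w.p. 1/32, 4 w.p. 3/64, 5 w.p. 1/32, 6 w.p. 1/16, …
E[payout] = (1/64)·1 + (1/32)·2 + (1/32)·3 + (3/64)·4 + (1/32)·5 + (1/16)·6 + (1/32)·7 + (1/16)·8 + (1/64)·9 + (1/32)·10 + (1/16)·12 + (1/32)·14 + (1/32)·15 + (3/64)·16 + (1/32)·18 + (1/32)·20 + (1/32)·21 + (1/16)·24 + (1/64)·25 + (1/32)·28 + (1/32)·30 + (1/32)·32 + (1/32)·35 + (1/64)·36 + (1/32)·40 + (1/32)·42 + (1/32)·48 + (1/64)·49 + (1/32)·56 + (1/64)·64 = 81/4
Expected profit = 81/4 − 5 = 61/4 ≈ $15.25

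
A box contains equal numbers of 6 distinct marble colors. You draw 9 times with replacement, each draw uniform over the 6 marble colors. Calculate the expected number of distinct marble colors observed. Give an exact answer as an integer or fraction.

Let Xⱼ=1 if type j appears at least once. P(Xⱼ=1) = 1 − ((6−1)/6)^9 = 8124571/10077696.
E[#distinct] = 6·8124571/10077696 = 8124571/1679616.

8124571/1679616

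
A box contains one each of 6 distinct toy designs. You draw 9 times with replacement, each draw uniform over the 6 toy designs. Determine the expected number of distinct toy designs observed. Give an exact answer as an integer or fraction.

8124571/1679616

Let Xⱼ=1 if type j appears at least once. P(Xⱼ=1) = 1 − ((6−1)/6)^9 = 8124571/10077696.
E[#distinct] = 6·8124571/10077696 = 8124571/1679616.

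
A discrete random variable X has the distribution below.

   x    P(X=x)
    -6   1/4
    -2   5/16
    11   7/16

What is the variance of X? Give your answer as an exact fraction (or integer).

14327/256

E[X] = (1/4)·(-6) + (5/16)·(-2) + (7/16)·11 = 43/16
E[X²] = (1/4)·36 + (5/16)·4 + (7/16)·121 = 1011/16
Var(X) = 1011/16 − (43/16)² = 14327/256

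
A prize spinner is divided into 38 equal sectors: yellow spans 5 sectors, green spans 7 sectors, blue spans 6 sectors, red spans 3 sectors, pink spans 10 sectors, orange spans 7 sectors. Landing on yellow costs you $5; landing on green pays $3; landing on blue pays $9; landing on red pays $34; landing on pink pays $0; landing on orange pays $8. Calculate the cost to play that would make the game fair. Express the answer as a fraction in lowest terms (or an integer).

E[payout] = (5/38)·(-5) + (7/38)·3 + (6/38)·9 + (3/38)·34 + (10/38)·0 + (7/38)·8 = 104/19
Fair fee = E[payout] = 104/19

104/19 dollars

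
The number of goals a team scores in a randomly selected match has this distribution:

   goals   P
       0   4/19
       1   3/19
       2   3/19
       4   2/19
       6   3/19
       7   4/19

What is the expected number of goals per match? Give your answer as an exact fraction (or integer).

E[X] = (4/19)·0 + (3/19)·1 + (3/19)·2 + (2/19)·4 + (3/19)·6 + (4/19)·7
     = 63/19

63/19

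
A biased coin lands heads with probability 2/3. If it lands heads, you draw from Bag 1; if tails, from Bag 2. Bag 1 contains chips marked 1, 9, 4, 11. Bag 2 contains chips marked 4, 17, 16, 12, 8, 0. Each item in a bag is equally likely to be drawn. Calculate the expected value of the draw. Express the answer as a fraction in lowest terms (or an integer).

22/3

E[X | Bag 1] = (1 + 9 + 4 + 11)/4 = 25/4
E[X | Bag 2] = (4 + 17 + 16 + 12 + 8 + 0)/6 = 19/2
E[X] = (2/3)·25/4 + (1/3)·19/2 = 22/3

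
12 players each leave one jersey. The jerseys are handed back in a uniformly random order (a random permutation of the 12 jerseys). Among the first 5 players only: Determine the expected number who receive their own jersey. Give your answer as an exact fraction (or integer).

Let Xᵢ = 1 if person i gets their own jersey. For each i, P(Xᵢ=1) = 1/12.
By linearity of expectation, E[X₁+…+X_5] = 5·(1/12) = 5/12.

5/12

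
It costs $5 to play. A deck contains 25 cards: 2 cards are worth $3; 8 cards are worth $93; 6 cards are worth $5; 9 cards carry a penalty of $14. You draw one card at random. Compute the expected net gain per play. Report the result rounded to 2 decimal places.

$21.16

E[payout] = (2/25)·3 + (8/25)·93 + (6/25)·5 + (9/25)·(-14) = 654/25
Expected profit = 654/25 − 5 = 529/25 ≈ $21.16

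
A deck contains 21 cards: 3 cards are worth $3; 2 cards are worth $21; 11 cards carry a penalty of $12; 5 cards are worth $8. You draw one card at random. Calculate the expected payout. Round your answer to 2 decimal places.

E[payout] = (3/21)·3 + (2/21)·21 + (11/21)·(-12) + (5/21)·8 = -41/21
≈ -$1.95

-$1.95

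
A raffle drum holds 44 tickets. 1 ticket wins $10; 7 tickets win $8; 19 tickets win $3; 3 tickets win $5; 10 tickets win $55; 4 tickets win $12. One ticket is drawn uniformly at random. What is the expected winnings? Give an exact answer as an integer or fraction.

184/11 dollars

E[payout] = (1/44)·10 + (7/44)·8 + (19/44)·3 + (3/44)·5 + (10/44)·55 + (4/44)·12 = 184/11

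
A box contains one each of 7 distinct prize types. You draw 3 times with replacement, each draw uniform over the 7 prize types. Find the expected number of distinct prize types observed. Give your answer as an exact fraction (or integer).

Let Xⱼ=1 if type j appears at least once. P(Xⱼ=1) = 1 − ((7−1)/7)^3 = 127/343.
E[#distinct] = 7·127/343 = 127/49.

127/49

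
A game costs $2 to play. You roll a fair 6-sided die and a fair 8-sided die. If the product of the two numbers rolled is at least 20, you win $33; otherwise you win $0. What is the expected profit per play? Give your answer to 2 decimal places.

E[payout] = (2/3)·0 + (1/3)·33 = 11
Expected profit = 11 − 2 = 9 ≈ $9.00

$9.00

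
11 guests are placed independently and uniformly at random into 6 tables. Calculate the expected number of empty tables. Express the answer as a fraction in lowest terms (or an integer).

48828125/60466176

Let Xⱼ=1 if table j is empty. P(Xⱼ=1) = ((6-1)/6)^11 = 48828125/362797056.
By linearity, E[#empty] = 6·48828125/362797056 = 48828125/60466176.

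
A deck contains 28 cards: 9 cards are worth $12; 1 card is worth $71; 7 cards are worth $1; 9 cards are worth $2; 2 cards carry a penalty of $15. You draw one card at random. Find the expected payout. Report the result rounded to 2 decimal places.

$6.21

E[payout] = (9/28)·12 + (1/28)·71 + (7/28)·1 + (9/28)·2 + (2/28)·(-15) = 87/14
≈ $6.21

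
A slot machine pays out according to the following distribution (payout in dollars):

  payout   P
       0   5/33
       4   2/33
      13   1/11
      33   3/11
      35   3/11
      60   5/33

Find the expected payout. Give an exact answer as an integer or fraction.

E[X] = (5/33)·0 + (2/33)·4 + (1/11)·13 + (3/11)·33 + (3/11)·35 + (5/33)·60
     = 959/33

959/33 dollars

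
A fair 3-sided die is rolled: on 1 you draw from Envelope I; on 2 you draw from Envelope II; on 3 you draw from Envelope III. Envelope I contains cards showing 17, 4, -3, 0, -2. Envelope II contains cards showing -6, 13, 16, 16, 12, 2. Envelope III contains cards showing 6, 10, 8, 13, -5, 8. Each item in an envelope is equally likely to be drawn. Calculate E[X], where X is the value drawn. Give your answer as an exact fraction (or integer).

187/30

E[X | Envelope I] = (17 + 4 − 3 + 0 − 2)/5 = 16/5
E[X | Envelope II] = (-6 + 13 + 16 + 16 + 12 + 2)/6 = 53/6
E[X | Envelope III] = (6 + 10 + 8 + 13 − 5 + 8)/6 = 20/3
E[X] = (1/3)·16/5 + (1/3)·53/6 + (1/3)·20/3 = 187/30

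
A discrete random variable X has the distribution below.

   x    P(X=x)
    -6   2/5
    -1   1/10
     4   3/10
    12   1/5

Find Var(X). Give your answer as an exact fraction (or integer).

E[X] = (2/5)·(-6) + (1/10)·(-1) + (3/10)·4 + (1/5)·12 = 11/10
E[X²] = (2/5)·36 + (1/10)·1 + (3/10)·16 + (1/5)·144 = 481/10
Var(X) = 481/10 − (11/10)² = 4689/100

4689/100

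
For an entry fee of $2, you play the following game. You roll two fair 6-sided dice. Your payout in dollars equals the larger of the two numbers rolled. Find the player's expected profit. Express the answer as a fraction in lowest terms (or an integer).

89/36 dollars

Distribution of the larger of the two numbers rolled: 1 w.p. 1/36, 2 w.p. 1/12, 3 w.p. 5/36, 4 w.p. 7/36, 5 w.p. 1/4, 6 w.p. 11/36
E[payout] = (1/36)·1 + (1/12)·2 + (5/36)·3 + (7/36)·4 + (1/4)·5 + (11/36)·6 = 161/36
Expected profit = 161/36 − 2 = 89/36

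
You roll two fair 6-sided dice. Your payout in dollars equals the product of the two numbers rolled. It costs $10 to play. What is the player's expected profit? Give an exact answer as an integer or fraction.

Distribution of the product of the two numbers rolled: 1 w.p. 1/36, 2 w.p. 1/18, 3 w.p. 1/18, 4 w.p. 1/12, 5 w.p. 1/18, 6 w.p. 1/9, …
E[payout] = (1/36)·1 + (1/18)·2 + (1/18)·3 + (1/12)·4 + (1/18)·5 + (1/9)·6 + (1/18)·8 + (1/36)·9 + (1/18)·10 + (1/9)·12 + (1/18)·15 + (1/36)·16 + (1/18)·18 + (1/18)·20 + (1/18)·24 + (1/36)·25 + (1/18)·30 + (1/36)·36 = 49/4
Expected profit = 49/4 − 10 = 9/4

9/4 dollars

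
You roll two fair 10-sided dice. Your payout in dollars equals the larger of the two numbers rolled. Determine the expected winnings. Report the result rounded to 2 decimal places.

$7.15

Distribution of the larger of the two numbers rolled: 1 w.p. 1/100, 2 w.p. 3/100, 3 w.p. 1/20, 4 w.p. 7/100, 5 w.p. 9/100, 6 w.p. 11/100, …
E[payout] = (1/100)·1 + (3/100)·2 + (1/20)·3 + (7/100)·4 + (9/100)·5 + (11/100)·6 + (13/100)·7 + (3/20)·8 + (17/100)·9 + (19/100)·10 = 143/20
≈ $7.15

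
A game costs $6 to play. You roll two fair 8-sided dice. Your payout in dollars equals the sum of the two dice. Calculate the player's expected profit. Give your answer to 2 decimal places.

$3.00

Distribution of the sum of the two dice: 2 w.p. 1/64, 3 w.p. 1/32, 4 w.p. 3/64, 5 w.p. 1/16, 6 w.p. 5/64, 7 w.p. 3/32, …
E[payout] = (1/64)·2 + (1/32)·3 + (3/64)·4 + (1/16)·5 + (5/64)·6 + (3/32)·7 + (7/64)·8 + (1/8)·9 + (7/64)·10 + (3/32)·11 + (5/64)·12 + (1/16)·13 + (3/64)·14 + (1/32)·15 + (1/64)·16 = 9
Expected profit = 9 − 6 = 3 ≈ $3.00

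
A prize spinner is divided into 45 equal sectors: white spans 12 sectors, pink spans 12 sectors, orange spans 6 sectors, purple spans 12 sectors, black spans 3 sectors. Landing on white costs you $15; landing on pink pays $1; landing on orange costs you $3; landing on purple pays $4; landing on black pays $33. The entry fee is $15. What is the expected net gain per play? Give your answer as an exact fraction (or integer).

-238/15 dollars

E[payout] = (12/45)·(-15) + (12/45)·1 + (6/45)·(-3) + (12/45)·4 + (3/45)·33 = -13/15
Expected profit = -13/15 − 15 = -238/15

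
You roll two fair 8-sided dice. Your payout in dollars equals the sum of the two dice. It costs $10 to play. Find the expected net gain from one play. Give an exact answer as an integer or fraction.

Distribution of the sum of the two dice: 2 w.p. 1/64, 3 w.p. 1/32, 4 w.p. 3/64, 5 w.p. 1/16, 6 w.p. 5/64, 7 w.p. 3/32, …
E[payout] = (1/64)·2 + (1/32)·3 + (3/64)·4 + (1/16)·5 + (5/64)·6 + (3/32)·7 + (7/64)·8 + (1/8)·9 + (7/64)·10 + (3/32)·11 + (5/64)·12 + (1/16)·13 + (3/64)·14 + (1/32)·15 + (1/64)·16 = 9
Expected profit = 9 − 10 = -1

-$1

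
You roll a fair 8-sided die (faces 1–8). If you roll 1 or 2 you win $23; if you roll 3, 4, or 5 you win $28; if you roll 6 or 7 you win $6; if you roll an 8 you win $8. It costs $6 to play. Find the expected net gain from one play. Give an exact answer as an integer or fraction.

E[payout] = (1/4)·6 + (1/8)·8 + (1/4)·23 + (3/8)·28 = 75/4
Expected profit = 75/4 − 6 = 51/4

51/4 dollars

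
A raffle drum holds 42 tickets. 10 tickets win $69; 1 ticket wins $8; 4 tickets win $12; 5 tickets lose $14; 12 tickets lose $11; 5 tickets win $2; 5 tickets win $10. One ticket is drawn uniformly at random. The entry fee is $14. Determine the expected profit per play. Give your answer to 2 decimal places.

E[payout] = (10/42)·69 + (1/42)·8 + (4/42)·12 + (5/42)·(-14) + (12/42)·(-11) + (5/42)·2 + (5/42)·10 = 302/21
Expected profit = 302/21 − 14 = 8/21 ≈ $0.38

$0.38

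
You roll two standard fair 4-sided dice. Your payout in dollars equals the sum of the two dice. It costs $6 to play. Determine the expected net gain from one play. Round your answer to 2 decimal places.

Distribution of the sum of the two dice: 2 w.p. 1/16, 3 w.p. 1/8, 4 w.p. 3/16, 5 w.p. 1/4, 6 w.p. 3/16, 7 w.p. 1/8, …
E[payout] = (1/16)·2 + (1/8)·3 + (3/16)·4 + (1/4)·5 + (3/16)·6 + (1/8)·7 + (1/16)·8 = 5
Expected profit = 5 − 6 = -1 ≈ -$1.00

-$1.00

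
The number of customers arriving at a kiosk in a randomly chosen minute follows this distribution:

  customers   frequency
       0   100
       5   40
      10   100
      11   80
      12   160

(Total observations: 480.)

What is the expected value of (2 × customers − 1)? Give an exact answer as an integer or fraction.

47/3

Total = 480, so P(customers=0) = 100/480, etc.
E[2x-1] = (5/24)·(-1) + (1/12)·9 + (5/24)·19 + (1/6)·21 + (1/3)·23
     = 47/3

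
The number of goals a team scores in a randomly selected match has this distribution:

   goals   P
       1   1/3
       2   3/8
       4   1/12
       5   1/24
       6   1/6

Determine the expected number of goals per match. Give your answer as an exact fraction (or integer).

21/8

E[X] = (1/3)·1 + (3/8)·2 + (1/12)·4 + (1/24)·5 + (1/6)·6
     = 21/8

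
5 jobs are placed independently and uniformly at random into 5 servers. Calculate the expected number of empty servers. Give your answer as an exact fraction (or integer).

Let Xⱼ=1 if server j is empty. P(Xⱼ=1) = ((5-1)/5)^5 = 1024/3125.
By linearity, E[#empty] = 5·1024/3125 = 1024/625.

1024/625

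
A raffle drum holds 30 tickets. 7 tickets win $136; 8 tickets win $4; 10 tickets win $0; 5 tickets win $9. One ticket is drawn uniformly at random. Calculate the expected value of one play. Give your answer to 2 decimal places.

E[payout] = (7/30)·136 + (8/30)·4 + (10/30)·0 + (5/30)·9 = 343/10
≈ $34.30

$34.30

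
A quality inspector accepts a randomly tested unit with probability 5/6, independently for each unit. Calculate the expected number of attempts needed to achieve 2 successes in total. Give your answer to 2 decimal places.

By linearity (sum of 2 independent geometric waits), E[trials] = 2/p = 2/(5/6) = 12/5.
≈ 2.40

2.40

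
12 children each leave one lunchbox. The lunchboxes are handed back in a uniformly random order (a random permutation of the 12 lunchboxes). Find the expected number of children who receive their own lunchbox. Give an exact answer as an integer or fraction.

Let Xᵢ = 1 if person i gets their own lunchbox. For each i, P(Xᵢ=1) = 1/12.
By linearity of expectation, E[X₁+…+X_12] = 12·(1/12) = 1.

1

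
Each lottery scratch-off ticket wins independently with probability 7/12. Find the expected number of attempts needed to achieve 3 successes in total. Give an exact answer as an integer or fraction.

By linearity (sum of 3 independent geometric waits), E[trials] = 3/p = 3/(7/12) = 36/7.

36/7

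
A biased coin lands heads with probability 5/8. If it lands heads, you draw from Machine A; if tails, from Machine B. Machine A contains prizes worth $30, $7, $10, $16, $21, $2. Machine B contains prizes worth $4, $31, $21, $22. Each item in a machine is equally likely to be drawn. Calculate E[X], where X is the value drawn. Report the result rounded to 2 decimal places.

$16.27

E[X | Machine A] = (30 + 7 + 10 + 16 + 21 + 2)/6 = 43/3
E[X | Machine B] = (4 + 31 + 21 + 22)/4 = 39/2
E[X] = (5/8)·43/3 + (3/8)·39/2 = 781/48 ≈ 16.27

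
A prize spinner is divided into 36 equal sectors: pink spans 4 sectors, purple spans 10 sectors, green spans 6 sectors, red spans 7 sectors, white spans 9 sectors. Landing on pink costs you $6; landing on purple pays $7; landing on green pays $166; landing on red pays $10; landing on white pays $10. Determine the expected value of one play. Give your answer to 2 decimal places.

$33.39

E[payout] = (4/36)·(-6) + (10/36)·7 + (6/36)·166 + (7/36)·10 + (9/36)·10 = 601/18
≈ $33.39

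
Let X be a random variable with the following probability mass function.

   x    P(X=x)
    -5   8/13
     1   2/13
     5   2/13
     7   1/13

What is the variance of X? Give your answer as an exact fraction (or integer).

E[X] = (8/13)·(-5) + (2/13)·1 + (2/13)·5 + (1/13)·7 = -21/13
E[X²] = (8/13)·25 + (2/13)·1 + (2/13)·25 + (1/13)·49 = 301/13
Var(X) = 301/13 − (-21/13)² = 3472/169

3472/169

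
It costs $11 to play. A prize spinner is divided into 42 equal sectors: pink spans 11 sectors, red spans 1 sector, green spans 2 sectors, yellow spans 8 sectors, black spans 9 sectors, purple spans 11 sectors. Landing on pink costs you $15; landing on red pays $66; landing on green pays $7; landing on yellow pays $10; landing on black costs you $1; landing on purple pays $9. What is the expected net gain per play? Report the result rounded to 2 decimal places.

E[payout] = (11/42)·(-15) + (1/42)·66 + (2/42)·7 + (8/42)·10 + (9/42)·(-1) + (11/42)·9 = 85/42
Expected profit = 85/42 − 11 = -377/42 ≈ -$8.98

-$8.98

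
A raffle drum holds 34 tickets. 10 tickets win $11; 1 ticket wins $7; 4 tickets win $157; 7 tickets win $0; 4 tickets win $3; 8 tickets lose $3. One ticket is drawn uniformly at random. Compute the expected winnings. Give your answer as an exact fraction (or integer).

733/34 dollars

E[payout] = (10/34)·11 + (1/34)·7 + (4/34)·157 + (7/34)·0 + (4/34)·3 + (8/34)·(-3) = 733/34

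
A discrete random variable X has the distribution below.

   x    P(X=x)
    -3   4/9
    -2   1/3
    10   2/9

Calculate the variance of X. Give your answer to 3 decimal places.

E[X] = (4/9)·(-3) + (1/3)·(-2) + (2/9)·10 = 2/9
E[X²] = (4/9)·9 + (1/3)·4 + (2/9)·100 = 248/9
Var(X) = 248/9 − (2/9)² = 2228/81 ≈ 27.506

27.506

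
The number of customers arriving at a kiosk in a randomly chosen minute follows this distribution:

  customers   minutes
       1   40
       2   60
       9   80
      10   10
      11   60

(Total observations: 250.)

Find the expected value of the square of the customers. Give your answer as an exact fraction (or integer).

Total = 250, so P(customers=1) = 40/250, etc.
E[X²] = (4/25)·1 + (6/25)·4 + (8/25)·81 + (1/25)·100 + (6/25)·121
     = 1502/25

1502/25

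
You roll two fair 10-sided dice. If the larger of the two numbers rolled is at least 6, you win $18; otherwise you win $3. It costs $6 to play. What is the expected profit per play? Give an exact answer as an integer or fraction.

33/4 dollars

E[payout] = (1/4)·3 + (3/4)·18 = 57/4
Expected profit = 57/4 − 6 = 33/4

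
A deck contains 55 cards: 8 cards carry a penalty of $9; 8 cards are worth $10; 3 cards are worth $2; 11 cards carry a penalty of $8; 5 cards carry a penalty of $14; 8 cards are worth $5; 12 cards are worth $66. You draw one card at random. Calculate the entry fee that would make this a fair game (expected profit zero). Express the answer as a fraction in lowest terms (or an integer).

688/55 dollars

E[payout] = (8/55)·(-9) + (8/55)·10 + (3/55)·2 + (11/55)·(-8) + (5/55)·(-14) + (8/55)·5 + (12/55)·66 = 688/55
Fair fee = E[payout] = 688/55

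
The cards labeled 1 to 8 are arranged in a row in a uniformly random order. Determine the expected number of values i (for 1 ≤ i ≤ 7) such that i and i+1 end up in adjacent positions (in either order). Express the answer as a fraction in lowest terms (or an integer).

7/4

For each i ∈ {1,…,7}, let Xᵢ = 1 if i and i+1 are adjacent. P(Xᵢ=1) = 2·(8−1)!/8! = 2/8.
By linearity, E[ΣXᵢ] = (7)·(2/8) = 7/4.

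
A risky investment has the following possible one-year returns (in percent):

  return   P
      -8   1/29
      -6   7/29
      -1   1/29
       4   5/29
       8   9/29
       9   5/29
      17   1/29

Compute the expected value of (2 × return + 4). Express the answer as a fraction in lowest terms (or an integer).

322/29

E[2x+4] = (1/29)·(-12) + (7/29)·(-8) + (1/29)·2 + (5/29)·12 + (9/29)·20 + (5/29)·22 + (1/29)·38
     = 322/29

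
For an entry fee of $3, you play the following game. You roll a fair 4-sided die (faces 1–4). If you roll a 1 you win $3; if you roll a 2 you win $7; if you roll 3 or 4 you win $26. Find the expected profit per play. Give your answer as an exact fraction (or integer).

E[payout] = (1/4)·3 + (1/4)·7 + (1/2)·26 = 31/2
Expected profit = 31/2 − 3 = 25/2

25/2 dollars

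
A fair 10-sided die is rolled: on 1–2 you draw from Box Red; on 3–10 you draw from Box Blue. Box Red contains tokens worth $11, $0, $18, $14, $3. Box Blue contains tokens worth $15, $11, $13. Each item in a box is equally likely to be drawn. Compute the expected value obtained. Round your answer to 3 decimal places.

E[X | Box Red] = (11 + 0 + 18 + 14 + 3)/5 = 46/5
E[X | Box Blue] = (15 + 11 + 13)/3 = 13
E[X] = (1/5)·46/5 + (4/5)·13 = 306/25 ≈ 12.240

$12.240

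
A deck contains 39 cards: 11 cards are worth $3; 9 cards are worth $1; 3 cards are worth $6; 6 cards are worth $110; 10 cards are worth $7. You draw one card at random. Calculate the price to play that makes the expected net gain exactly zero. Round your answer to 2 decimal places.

E[payout] = (11/39)·3 + (9/39)·1 + (3/39)·6 + (6/39)·110 + (10/39)·7 = 790/39
Fair fee = E[payout] = 790/39 ≈ $20.26

$20.26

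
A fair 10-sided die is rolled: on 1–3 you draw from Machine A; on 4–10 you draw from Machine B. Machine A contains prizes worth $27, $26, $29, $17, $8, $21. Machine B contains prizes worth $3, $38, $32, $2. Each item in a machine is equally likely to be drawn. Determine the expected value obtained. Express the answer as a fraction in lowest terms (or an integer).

E[X | Machine A] = (27 + 26 + 29 + 17 + 8 + 21)/6 = 64/3
E[X | Machine B] = (3 + 38 + 32 + 2)/4 = 75/4
E[X] = (3/10)·64/3 + (7/10)·75/4 = 781/40

781/40 dollars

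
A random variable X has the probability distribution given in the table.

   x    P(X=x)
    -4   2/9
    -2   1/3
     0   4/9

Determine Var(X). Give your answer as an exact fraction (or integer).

E[X] = (2/9)·(-4) + (1/3)·(-2) + (4/9)·0 = -14/9
E[X²] = (2/9)·16 + (1/3)·4 + (4/9)·0 = 44/9
Var(X) = 44/9 − (-14/9)² = 200/81

200/81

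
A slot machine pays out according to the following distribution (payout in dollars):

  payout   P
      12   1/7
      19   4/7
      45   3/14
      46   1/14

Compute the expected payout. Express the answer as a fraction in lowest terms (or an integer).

E[X] = (1/7)·12 + (4/7)·19 + (3/14)·45 + (1/14)·46
     = 51/2

51/2 dollars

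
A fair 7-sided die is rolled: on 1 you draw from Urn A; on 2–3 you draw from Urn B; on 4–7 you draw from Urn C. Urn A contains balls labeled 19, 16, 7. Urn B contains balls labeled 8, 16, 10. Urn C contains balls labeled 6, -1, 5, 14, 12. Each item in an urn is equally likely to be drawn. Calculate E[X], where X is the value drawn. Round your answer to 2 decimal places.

E[X | Urn A] = (19 + 16 + 7)/3 = 14
E[X | Urn B] = (8 + 16 + 10)/3 = 34/3
E[X | Urn C] = (6 − 1 + 5 + 14 + 12)/5 = 36/5
E[X] = (1/7)·14 + (2/7)·34/3 + (4/7)·36/5 = 982/105 ≈ 9.35

9.35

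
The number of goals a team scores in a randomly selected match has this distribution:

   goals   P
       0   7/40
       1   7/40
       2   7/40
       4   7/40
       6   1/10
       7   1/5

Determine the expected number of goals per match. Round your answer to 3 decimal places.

E[X] = (7/40)·0 + (7/40)·1 + (7/40)·2 + (7/40)·4 + (1/10)·6 + (1/5)·7
     = 129/40 ≈ 3.225

3.225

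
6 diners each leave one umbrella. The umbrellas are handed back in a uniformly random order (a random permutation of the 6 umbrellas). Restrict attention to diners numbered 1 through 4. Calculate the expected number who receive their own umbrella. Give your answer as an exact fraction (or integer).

2/3

Let Xᵢ = 1 if person i gets their own umbrella. For each i, P(Xᵢ=1) = 1/6.
By linearity of expectation, E[X₁+…+X_4] = 4·(1/6) = 2/3.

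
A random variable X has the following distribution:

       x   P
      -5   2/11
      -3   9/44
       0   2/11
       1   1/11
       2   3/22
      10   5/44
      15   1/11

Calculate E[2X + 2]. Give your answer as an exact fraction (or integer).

E[2x+2] = (2/11)·(-8) + (9/44)·(-4) + (2/11)·2 + (1/11)·4 + (3/22)·6 + (5/44)·22 + (1/11)·32
     = 103/22

103/22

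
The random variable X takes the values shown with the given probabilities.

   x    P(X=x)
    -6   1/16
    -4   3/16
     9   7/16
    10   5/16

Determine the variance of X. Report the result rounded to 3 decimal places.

E[X] = (1/16)·(-6) + (3/16)·(-4) + (7/16)·9 + (5/16)·10 = 95/16
E[X²] = (1/16)·36 + (3/16)·16 + (7/16)·81 + (5/16)·100 = 1151/16
Var(X) = 1151/16 − (95/16)² = 9391/256 ≈ 36.684

36.684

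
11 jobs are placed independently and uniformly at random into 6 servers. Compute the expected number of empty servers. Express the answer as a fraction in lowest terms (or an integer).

48828125/60466176

Let Xⱼ=1 if server j is empty. P(Xⱼ=1) = ((6-1)/6)^11 = 48828125/362797056.
By linearity, E[#empty] = 6·48828125/362797056 = 48828125/60466176.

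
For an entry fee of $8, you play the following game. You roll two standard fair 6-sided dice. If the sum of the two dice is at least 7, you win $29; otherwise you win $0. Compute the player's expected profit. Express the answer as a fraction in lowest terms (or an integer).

E[payout] = (5/12)·0 + (7/12)·29 = 203/12
Expected profit = 203/12 − 8 = 107/12

107/12 dollars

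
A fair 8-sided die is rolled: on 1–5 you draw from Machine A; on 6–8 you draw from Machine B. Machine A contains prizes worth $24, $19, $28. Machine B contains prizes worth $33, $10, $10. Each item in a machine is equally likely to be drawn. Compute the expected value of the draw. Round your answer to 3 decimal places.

E[X | Machine A] = (24 + 19 + 28)/3 = 71/3
E[X | Machine B] = (33 + 10 + 10)/3 = 53/3
E[X] = (5/8)·71/3 + (3/8)·53/3 = 257/12 ≈ 21.417

$21.417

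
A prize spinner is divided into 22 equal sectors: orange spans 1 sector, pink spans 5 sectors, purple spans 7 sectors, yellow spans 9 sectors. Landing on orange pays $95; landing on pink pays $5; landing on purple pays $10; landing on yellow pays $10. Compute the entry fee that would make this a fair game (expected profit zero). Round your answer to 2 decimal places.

$12.73

E[payout] = (1/22)·95 + (5/22)·5 + (7/22)·10 + (9/22)·10 = 140/11
Fair fee = E[payout] = 140/11 ≈ $12.73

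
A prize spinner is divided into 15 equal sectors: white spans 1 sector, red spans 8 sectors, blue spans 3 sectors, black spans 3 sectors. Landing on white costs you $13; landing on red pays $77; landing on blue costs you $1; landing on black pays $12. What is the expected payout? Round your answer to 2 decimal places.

E[payout] = (1/15)·(-13) + (8/15)·77 + (3/15)·(-1) + (3/15)·12 = 212/5
≈ $42.40

$42.40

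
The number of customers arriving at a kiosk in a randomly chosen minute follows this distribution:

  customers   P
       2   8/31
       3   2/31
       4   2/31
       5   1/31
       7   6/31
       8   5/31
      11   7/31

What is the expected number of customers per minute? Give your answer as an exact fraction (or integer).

E[X] = (8/31)·2 + (2/31)·3 + (2/31)·4 + (1/31)·5 + (6/31)·7 + (5/31)·8 + (7/31)·11
     = 194/31

194/31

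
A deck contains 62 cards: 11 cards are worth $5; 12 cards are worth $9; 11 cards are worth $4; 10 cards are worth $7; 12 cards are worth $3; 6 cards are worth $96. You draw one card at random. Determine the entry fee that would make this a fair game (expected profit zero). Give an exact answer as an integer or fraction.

E[payout] = (11/62)·5 + (12/62)·9 + (11/62)·4 + (10/62)·7 + (12/62)·3 + (6/62)·96 = 889/62
Fair fee = E[payout] = 889/62

889/62 dollars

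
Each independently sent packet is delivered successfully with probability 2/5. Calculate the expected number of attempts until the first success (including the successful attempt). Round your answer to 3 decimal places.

2.500

For a geometric distribution, E[trials] = 1/p = 1/(2/5) = 5/2.
≈ 2.500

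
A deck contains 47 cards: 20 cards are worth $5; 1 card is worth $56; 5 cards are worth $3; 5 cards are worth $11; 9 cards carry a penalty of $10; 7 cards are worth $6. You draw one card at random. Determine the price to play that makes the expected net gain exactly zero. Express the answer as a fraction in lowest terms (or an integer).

E[payout] = (20/47)·5 + (1/47)·56 + (5/47)·3 + (5/47)·11 + (9/47)·(-10) + (7/47)·6 = 178/47
Fair fee = E[payout] = 178/47

178/47 dollars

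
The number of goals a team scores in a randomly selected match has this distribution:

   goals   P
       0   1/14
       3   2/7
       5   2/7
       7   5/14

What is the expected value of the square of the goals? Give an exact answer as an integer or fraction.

E[X²] = (1/14)·0 + (2/7)·9 + (2/7)·25 + (5/14)·49
     = 381/14

381/14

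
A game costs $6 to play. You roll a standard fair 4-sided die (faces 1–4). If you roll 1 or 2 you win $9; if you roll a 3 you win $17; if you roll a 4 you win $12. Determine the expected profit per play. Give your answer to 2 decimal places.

$5.75

E[payout] = (1/2)·9 + (1/4)·12 + (1/4)·17 = 47/4
Expected profit = 47/4 − 6 = 23/4 ≈ $5.75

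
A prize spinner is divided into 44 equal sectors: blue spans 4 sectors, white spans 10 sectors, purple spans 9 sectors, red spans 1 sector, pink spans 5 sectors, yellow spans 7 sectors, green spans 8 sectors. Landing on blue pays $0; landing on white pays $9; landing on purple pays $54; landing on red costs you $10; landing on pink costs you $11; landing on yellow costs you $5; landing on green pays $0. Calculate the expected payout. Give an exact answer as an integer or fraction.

119/11 dollars

E[payout] = (4/44)·0 + (10/44)·9 + (9/44)·54 + (1/44)·(-10) + (5/44)·(-11) + (7/44)·(-5) + (8/44)·0 = 119/11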